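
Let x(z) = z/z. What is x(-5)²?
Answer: 1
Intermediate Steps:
x(z) = 1
x(-5)² = 1² = 1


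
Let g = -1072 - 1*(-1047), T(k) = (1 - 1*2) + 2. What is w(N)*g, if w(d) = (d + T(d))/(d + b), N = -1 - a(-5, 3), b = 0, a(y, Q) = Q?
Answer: -75/4 ≈ -18.750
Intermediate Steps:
T(k) = 1 (T(k) = (1 - 2) + 2 = -1 + 2 = 1)
N = -4 (N = -1 - 1*3 = -1 - 3 = -4)
w(d) = (1 + d)/d (w(d) = (d + 1)/(d + 0) = (1 + d)/d)
g = -25 (g = -1072 + 1047 = -25)
w(N)*g = ((1 - 4)/(-4))*(-25) = -¼*(-3)*(-25) = (¾)*(-25) = -75/4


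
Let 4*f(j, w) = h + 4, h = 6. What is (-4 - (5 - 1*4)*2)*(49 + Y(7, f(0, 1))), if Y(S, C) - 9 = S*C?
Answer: -453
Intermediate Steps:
f(j, w) = 5/2 (f(j, w) = (6 + 4)/4 = (¼)*10 = 5/2)
Y(S, C) = 9 + C*S (Y(S, C) = 9 + S*C = 9 + C*S)
(-4 - (5 - 1*4)*2)*(49 + Y(7, f(0, 1))) = (-4 - (5 - 1*4)*2)*(49 + (9 + (5/2)*7)) = (-4 - (5 - 4)*2)*(49 + (9 + 35/2)) = (-4 - 2)*(49 + 53/2) = (-4 - 1*2)*(151/2) = (-4 - 2)*(151/2) = -6*151/2 = -453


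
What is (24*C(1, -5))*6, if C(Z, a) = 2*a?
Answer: -1440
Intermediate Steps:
(24*C(1, -5))*6 = (24*(2*(-5)))*6 = (24*(-10))*6 = -240*6 = -1440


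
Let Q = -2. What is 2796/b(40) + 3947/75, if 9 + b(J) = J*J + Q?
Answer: 6481483/119175 ≈ 54.386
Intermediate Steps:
b(J) = -11 + J² (b(J) = -9 + (J*J - 2) = -9 + (J² - 2) = -9 + (-2 + J²) = -11 + J²)
2796/b(40) + 3947/75 = 2796/(-11 + 40²) + 3947/75 = 2796/(-11 + 1600) + 3947*(1/75) = 2796/1589 + 3947/75 = 6481483/119175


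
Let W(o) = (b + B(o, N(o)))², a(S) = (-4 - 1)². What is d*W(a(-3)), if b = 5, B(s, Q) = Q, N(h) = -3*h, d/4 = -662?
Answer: -12975200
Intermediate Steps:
d = -2648 (d = 4*(-662) = -2648)
a(S) = 25 (a(S) = (-5)² = 25)
W(o) = (5 - 3*o)²
d*W(a(-3)) = -2648*(-5 + 3*25)² = -2648*(-5 + 75)² = -2648*70² = -2648*4900 = -12975200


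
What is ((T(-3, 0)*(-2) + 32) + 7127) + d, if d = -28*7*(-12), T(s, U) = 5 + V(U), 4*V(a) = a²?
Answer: 9501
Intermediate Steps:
V(a) = a²/4
T(s, U) = 5 + U²/4
d = 2352 (d = -196*(-12) = 2352)
((T(-3, 0)*(-2) + 32) + 7127) + d = (((5 + (¼)*0²)*(-2) + 32) + 7127) + 2352 = (((5 + (¼)*0)*(-2) + 32) + 7127) + 2352 = (((5 + 0)*(-2) + 32) + 7127) + 2352 = ((5*(-2) + 32) + 7127) + 2352 = ((-10 + 32) + 7127) + 2352 = (22 + 7127) + 2352 = 7149 + 2352 = 9501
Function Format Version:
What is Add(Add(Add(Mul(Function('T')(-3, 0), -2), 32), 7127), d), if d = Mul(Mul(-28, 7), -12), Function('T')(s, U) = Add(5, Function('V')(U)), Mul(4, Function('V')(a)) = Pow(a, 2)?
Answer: 9501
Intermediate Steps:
Function('V')(a) = Mul(Rational(1, 4), Pow(a, 2))
Function('T')(s, U) = Add(5, Mul(Rational(1, 4), Pow(U, 2)))
d = 2352 (d = Mul(-196, -12) = 2352)
Add(Add(Add(Mul(Function('T')(-3, 0), -2), 32), 7127), d) = Add(Add(Add(Mul(Add(5, Mul(Rational(1, 4), Pow(0, 2))), -2), 32), 7127), 2352) = Add(Add(Add(Mul(Add(5, Mul(Rational(1, 4), 0)), -2), 32), 7127), 2352) = Add(Add(Add(Mul(Add(5, 0), -2), 32), 7127), 2352) = Add(Add(Add(Mul(5, -2), 32), 7127), 2352) = Add(Add(Add(-10, 32), 7127), 2352) = Add(Add(22, 7127), 2352) = Add(7149, 2352) = 9501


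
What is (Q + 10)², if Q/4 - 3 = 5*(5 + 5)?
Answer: 49284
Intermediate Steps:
Q = 212 (Q = 12 + 4*(5*(5 + 5)) = 12 + 4*(5*10) = 12 + 4*50 = 12 + 200 = 212)
(Q + 10)² = (212 + 10)² = 222² = 49284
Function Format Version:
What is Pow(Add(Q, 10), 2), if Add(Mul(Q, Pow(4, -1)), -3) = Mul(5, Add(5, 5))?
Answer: 49284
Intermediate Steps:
Q = 212 (Q = Add(12, Mul(4, Mul(5, Add(5, 5)))) = Add(12, Mul(4, Mul(5, 10))) = Add(12, Mul(4, 50)) = Add(12, 200) = 212)
Pow(Add(Q, 10), 2) = Pow(Add(212, 10), 2) = Pow(222, 2) = 49284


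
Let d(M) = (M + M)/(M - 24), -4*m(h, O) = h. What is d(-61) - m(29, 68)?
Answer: 2953/340 ≈ 8.6853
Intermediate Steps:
m(h, O) = -h/4
d(M) = 2*M/(-24 + M) (d(M) = (2*M)/(-24 + M) = 2*M/(-24 + M))
d(-61) - m(29, 68) = 2*(-61)/(-24 - 61) - (-1)*29/4 = 2*(-61)/(-85) - 1*(-29/4) = 2*(-61)*(-1/85) + 29/4 = 122/85 + 29/4 = 2953/340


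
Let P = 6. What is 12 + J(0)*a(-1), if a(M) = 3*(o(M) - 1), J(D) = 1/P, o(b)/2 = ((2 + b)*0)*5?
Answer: 23/2 ≈ 11.500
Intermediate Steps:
o(b) = 0 (o(b) = 2*(((2 + b)*0)*5) = 2*(0*5) = 2*0 = 0)
J(D) = ⅙ (J(D) = 1/6 = ⅙)
a(M) = -3 (a(M) = 3*(0 - 1) = 3*(-1) = -3)
12 + J(0)*a(-1) = 12 + (⅙)*(-3) = 12 - ½ = 23/2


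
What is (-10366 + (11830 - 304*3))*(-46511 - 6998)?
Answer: -29536968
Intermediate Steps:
(-10366 + (11830 - 304*3))*(-46511 - 6998) = (-10366 + (11830 - 912))*(-53509) = (-10366 + 10918)*(-53509) = 552*(-53509) = -29536968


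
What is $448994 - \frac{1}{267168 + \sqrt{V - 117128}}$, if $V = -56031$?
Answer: $\frac{32048703835219534}{71378913383} + \frac{i \sqrt{173159}}{71378913383} \approx 4.4899 \cdot 10^{5} + 5.8298 \cdot 10^{-9} i$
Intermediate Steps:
$448994 - \frac{1}{267168 + \sqrt{V - 117128}} = 448994 - \frac{1}{267168 + \sqrt{-56031 - 117128}} = 448994 - \frac{1}{267168 + \sqrt{-173159}} = 448994 - \frac{1}{267168 + i \sqrt{173159}}$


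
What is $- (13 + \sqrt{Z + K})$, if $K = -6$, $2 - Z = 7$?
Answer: $-13 - i \sqrt{11} \approx -13.0 - 3.3166 i$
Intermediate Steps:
$Z = -5$ ($Z = 2 - 7 = -5$)
$- (13 + \sqrt{Z + K}) = - (13 + \sqrt{-5 - 6}) = - (13 + \sqrt{-11}) = - (13 + i \sqrt{11}) = -13 - i \sqrt{11}$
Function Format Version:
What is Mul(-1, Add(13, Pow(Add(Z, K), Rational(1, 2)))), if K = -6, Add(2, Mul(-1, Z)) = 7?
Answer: Add(-13, Mul(-1, I, Pow(11, Rational(1, 2)))) ≈ Add(-13.000, Mul(-3.3166, I))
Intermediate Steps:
Z = -5 (Z = Add(2, Mul(-1, 7)) = Add(2, -7) = -5)
Mul(-1, Add(13, Pow(Add(Z, K), Rational(1, 2)))) = Mul(-1, Add(13, Pow(Add(-5, -6), Rational(1, 2)))) = Mul(-1, Add(13, Pow(-11, Rational(1, 2)))) = Mul(-1, Add(13, Mul(I, Pow(11, Rational(1, 2))))) = Add(-13, Mul(-1, I, Pow(11, Rational(1, 2))))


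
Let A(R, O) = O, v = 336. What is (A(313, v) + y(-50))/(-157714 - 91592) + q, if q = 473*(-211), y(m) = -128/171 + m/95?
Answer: -2127367143008/21315663 ≈ -99803.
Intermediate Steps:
y(m) = -128/171 + m/95 (y(m) = -128*1/171 + m*(1/95) = -128/171 + m/95)
q = -99803
(A(313, v) + y(-50))/(-157714 - 91592) + q = (336 + (-128/171 + (1/95)*(-50)))/(-157714 - 91592) - 99803 = (336 + (-128/171 - 10/19))/(-249306) - 99803 = (336 - 218/171)*(-1/249306) - 99803 = (57238/171)*(-1/249306) - 99803 = -28619/21315663 - 99803 = -2127367143008/21315663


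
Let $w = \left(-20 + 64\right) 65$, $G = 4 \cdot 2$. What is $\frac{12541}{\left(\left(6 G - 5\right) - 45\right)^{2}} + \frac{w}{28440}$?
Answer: $\frac{8916937}{2844} \approx 3135.4$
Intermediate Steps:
$G = 8$
$w = 2860$ ($w = 44 \cdot 65 = 2860$)
$\frac{12541}{\left(\left(6 G - 5\right) - 45\right)^{2}} + \frac{w}{28440} = \frac{12541}{\left(\left(6 \cdot 8 - 5\right) - 45\right)^{2}} + \frac{2860}{28440} = \frac{12541}{\left(\left(48 - 5\right) - 45\right)^{2}} + 2860 \cdot \frac{1}{28440} = \frac{12541}{\left(43 - 45\right)^{2}} + \frac{143}{1422} = \frac{12541}{\left(-2\right)^{2}} + \frac{143}{1422} = \frac{12541}{4} + \frac{143}{1422} = \frac{8916937}{2844}$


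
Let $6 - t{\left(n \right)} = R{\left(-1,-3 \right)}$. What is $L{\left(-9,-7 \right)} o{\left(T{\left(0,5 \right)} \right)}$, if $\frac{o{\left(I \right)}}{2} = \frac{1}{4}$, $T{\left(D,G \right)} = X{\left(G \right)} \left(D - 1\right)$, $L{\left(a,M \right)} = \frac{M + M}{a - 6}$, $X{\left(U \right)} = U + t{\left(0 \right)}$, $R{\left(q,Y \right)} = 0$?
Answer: $\frac{7}{15} \approx 0.46667$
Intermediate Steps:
$t{\left(n \right)} = 6$ ($t{\left(n \right)} = 6 - 0 = 6 + 0 = 6$)
$X{\left(U \right)} = 6 + U$ ($X{\left(U \right)} = U + 6 = 6 + U$)
$L{\left(a,M \right)} = \frac{2 M}{-6 + a}$
$T{\left(D,G \right)} = \left(-1 + D\right) \left(6 + G\right)$ ($T{\left(D,G \right)} = \left(6 + G\right) \left(D - 1\right) = \left(6 + G\right) \left(-1 + D\right) = \left(-1 + D\right) \left(6 + G\right)$)
$o{\left(I \right)} = \frac{1}{2}$ ($o{\left(I \right)} = \frac{2}{4} = 2 \cdot \frac{1}{4} = \frac{1}{2}$)
$L{\left(-9,-7 \right)} o{\left(T{\left(0,5 \right)} \right)} = 2 \left(-7\right) \frac{1}{-6 - 9} \cdot \frac{1}{2} = 2 \left(-7\right) \frac{1}{-15} \cdot \frac{1}{2} = 2 \left(-7\right) \left(- \frac{1}{15}\right) \frac{1}{2} = \frac{14}{15} \cdot \frac{1}{2} = \frac{7}{15}$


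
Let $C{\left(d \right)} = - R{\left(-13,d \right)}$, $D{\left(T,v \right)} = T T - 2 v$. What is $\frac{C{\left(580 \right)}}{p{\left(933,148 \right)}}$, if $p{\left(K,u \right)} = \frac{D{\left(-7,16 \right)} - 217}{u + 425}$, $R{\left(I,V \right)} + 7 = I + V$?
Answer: $\frac{8022}{5} \approx 1604.4$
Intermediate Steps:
$R{\left(I,V \right)} = -7 + I + V$ ($R{\left(I,V \right)} = -7 + \left(I + V\right) = -7 + I + V$)
$D{\left(T,v \right)} = T^{2} - 2 v$
$C{\left(d \right)} = 20 - d$ ($C{\left(d \right)} = - (-7 - 13 + d) = - (-20 + d) = 20 - d$)
$p{\left(K,u \right)} = - \frac{200}{425 + u}$ ($p{\left(K,u \right)} = \frac{\left(\left(-7\right)^{2} - 32\right) - 217}{u + 425} = \frac{\left(49 - 32\right) - 217}{425 + u} = \frac{17 - 217}{425 + u} = - \frac{200}{425 + u}$)
$\frac{C{\left(580 \right)}}{p{\left(933,148 \right)}} = \frac{20 - 580}{\left(-200\right) \frac{1}{425 + 148}} = \frac{20 - 580}{\left(-200\right) \frac{1}{573}} = - \frac{560}{\left(-200\right) \frac{1}{573}} = - \frac{560}{- \frac{200}{573}} = \left(-560\right) \left(- \frac{573}{200}\right) = \frac{8022}{5}$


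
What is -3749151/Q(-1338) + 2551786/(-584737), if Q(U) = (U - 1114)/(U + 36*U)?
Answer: -54265195810517747/716887562 ≈ -7.5695e+7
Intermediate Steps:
Q(U) = (-1114 + U)/(37*U) (Q(U) = (-1114 + U)/((37*U)) = (-1114 + U)*(1/(37*U)) = (-1114 + U)/(37*U))
-3749151/Q(-1338) + 2551786/(-584737) = -3749151*(-49506/(-1114 - 1338)) + 2551786/(-584737) = -3749151/((1/37)*(-1/1338)*(-2452)) + 2551786*(-1/584737) = -3749151/1226/24753 - 2551786/584737 = -3749151*24753/1226 - 2551786/584737 = -92802734703/1226 - 2551786/584737 = -54265195810517747/716887562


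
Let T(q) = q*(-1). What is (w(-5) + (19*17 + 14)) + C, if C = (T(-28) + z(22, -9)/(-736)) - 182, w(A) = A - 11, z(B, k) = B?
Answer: 61445/368 ≈ 166.97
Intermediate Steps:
w(A) = -11 + A
T(q) = -q
C = -56683/368 (C = (-1*(-28) + 22/(-736)) - 182 = (28 + 22*(-1/736)) - 182 = (28 - 11/368) - 182 = 10293/368 - 182 = -56683/368 ≈ -154.03)
(w(-5) + (19*17 + 14)) + C = ((-11 - 5) + (19*17 + 14)) - 56683/368 = (-16 + (323 + 14)) - 56683/368 = (-16 + 337) - 56683/368 = 321 - 56683/368 = 61445/368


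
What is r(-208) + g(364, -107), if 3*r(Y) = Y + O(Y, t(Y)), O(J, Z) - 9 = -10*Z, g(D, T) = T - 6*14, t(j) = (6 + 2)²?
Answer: -1412/3 ≈ -470.67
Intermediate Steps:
t(j) = 64 (t(j) = 8² = 64)
g(D, T) = -84 + T (g(D, T) = T - 84 = -84 + T)
O(J, Z) = 9 - 10*Z
r(Y) = -631/3 + Y/3 (r(Y) = (Y + (9 - 10*64))/3 = (Y + (9 - 640))/3 = (Y - 631)/3 = (-631 + Y)/3 = -631/3 + Y/3)
r(-208) + g(364, -107) = (-631/3 + (⅓)*(-208)) + (-84 - 107) = (-631/3 - 208/3) - 191 = -839/3 - 191 = -1412/3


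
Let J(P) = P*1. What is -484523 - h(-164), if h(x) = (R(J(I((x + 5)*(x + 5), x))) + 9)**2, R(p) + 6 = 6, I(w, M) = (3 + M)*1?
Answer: -484604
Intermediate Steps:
I(w, M) = 3 + M
J(P) = P
R(p) = 0 (R(p) = -6 + 6 = 0)
h(x) = 81 (h(x) = (0 + 9)**2 = 9**2 = 81)
-484523 - h(-164) = -484523 - 1*81 = -484523 - 81 = -484604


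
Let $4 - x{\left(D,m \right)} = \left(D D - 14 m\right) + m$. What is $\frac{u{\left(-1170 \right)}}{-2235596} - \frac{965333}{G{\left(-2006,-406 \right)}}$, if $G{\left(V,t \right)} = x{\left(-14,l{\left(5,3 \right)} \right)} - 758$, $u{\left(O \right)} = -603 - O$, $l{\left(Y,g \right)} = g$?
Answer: $\frac{2158094076931}{2036627956} \approx 1059.6$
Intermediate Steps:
$x{\left(D,m \right)} = 4 - D^{2} + 13 m$ ($x{\left(D,m \right)} = 4 - \left(\left(D D - 14 m\right) + m\right) = 4 - \left(\left(D^{2} - 14 m\right) + m\right) = 4 - \left(D^{2} - 13 m\right) = 4 - D^{2} + 13 m$)
$G{\left(V,t \right)} = -911$ ($G{\left(V,t \right)} = \left(4 - \left(-14\right)^{2} + 13 \cdot 3\right) - 758 = \left(4 - 196 + 39\right) - 758 = -153 - 758 = -911$)
$\frac{u{\left(-1170 \right)}}{-2235596} - \frac{965333}{G{\left(-2006,-406 \right)}} = \frac{-603 - -1170}{-2235596} - \frac{965333}{-911} = \left(-603 + 1170\right) \left(- \frac{1}{2235596}\right) - - \frac{965333}{911} = 567 \left(- \frac{1}{2235596}\right) + \frac{965333}{911} = - \frac{567}{2235596} + \frac{965333}{911} = \frac{2158094076931}{2036627956}$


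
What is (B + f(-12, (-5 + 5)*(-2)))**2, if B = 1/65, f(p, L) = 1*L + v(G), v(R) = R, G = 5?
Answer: 106276/4225 ≈ 25.154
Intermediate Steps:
f(p, L) = 5 + L (f(p, L) = 1*L + 5 = L + 5 = 5 + L)
B = 1/65 ≈ 0.015385
(B + f(-12, (-5 + 5)*(-2)))**2 = (1/65 + (5 + (-5 + 5)*(-2)))**2 = (1/65 + (5 + 0*(-2)))**2 = (1/65 + (5 + 0))**2 = (1/65 + 5)**2 = (326/65)**2 = 106276/4225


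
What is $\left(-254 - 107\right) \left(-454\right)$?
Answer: $163894$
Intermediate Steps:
$\left(-254 - 107\right) \left(-454\right) = \left(-361\right) \left(-454\right) = 163894$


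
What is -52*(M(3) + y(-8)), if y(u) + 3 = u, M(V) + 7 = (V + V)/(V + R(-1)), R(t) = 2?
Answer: 4368/5 ≈ 873.60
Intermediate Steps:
M(V) = -7 + 2*V/(2 + V) (M(V) = -7 + (V + V)/(V + 2) = -7 + (2*V)/(2 + V) = -7 + 2*V/(2 + V))
y(u) = -3 + u
-52*(M(3) + y(-8)) = -52*((-14 - 5*3)/(2 + 3) + (-3 - 8)) = -52*((-14 - 15)/5 - 11) = -52*((⅕)*(-29) - 11) = -52*(-29/5 - 11) = -52*(-84/5) = 4368/5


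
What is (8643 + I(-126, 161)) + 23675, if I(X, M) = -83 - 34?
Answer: 32201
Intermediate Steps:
I(X, M) = -117
(8643 + I(-126, 161)) + 23675 = (8643 - 117) + 23675 = 8526 + 23675 = 32201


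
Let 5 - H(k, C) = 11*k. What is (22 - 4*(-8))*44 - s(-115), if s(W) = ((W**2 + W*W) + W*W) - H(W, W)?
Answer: -36029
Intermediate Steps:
H(k, C) = 5 - 11*k
s(W) = -5 + 3*W**2 + 11*W (s(W) = ((W**2 + W*W) + W*W) - (5 - 11*W) = ((W**2 + W**2) + W**2) + (-5 + 11*W) = (2*W**2 + W**2) + (-5 + 11*W) = 3*W**2 + (-5 + 11*W) = -5 + 3*W**2 + 11*W)
(22 - 4*(-8))*44 - s(-115) = (22 - 4*(-8))*44 - (-5 + 3*(-115)**2 + 11*(-115)) = (22 + 32)*44 - (-5 + 3*13225 - 1265) = 54*44 - (-5 + 39675 - 1265) = 2376 - 1*38405 = 2376 - 38405 = -36029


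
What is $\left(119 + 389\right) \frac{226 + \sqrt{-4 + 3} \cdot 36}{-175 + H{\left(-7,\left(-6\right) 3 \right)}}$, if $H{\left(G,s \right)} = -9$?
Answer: $- \frac{14351}{23} - \frac{2286 i}{23} \approx -623.96 - 99.391 i$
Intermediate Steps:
$\left(119 + 389\right) \frac{226 + \sqrt{-4 + 3} \cdot 36}{-175 + H{\left(-7,\left(-6\right) 3 \right)}} = \left(119 + 389\right) \frac{226 + \sqrt{-4 + 3} \cdot 36}{-175 - 9} = 508 \frac{226 + \sqrt{-1} \cdot 36}{-184} = 508 \left(226 + i 36\right) \left(- \frac{1}{184}\right) = 508 \left(226 + 36 i\right) \left(- \frac{1}{184}\right) = 508 \left(- \frac{113}{92} - \frac{9 i}{46}\right) = - \frac{14351}{23} - \frac{2286 i}{23}$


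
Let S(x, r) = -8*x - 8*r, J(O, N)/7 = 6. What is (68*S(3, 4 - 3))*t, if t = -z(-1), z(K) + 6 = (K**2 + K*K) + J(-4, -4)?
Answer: 82688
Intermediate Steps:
J(O, N) = 42 (J(O, N) = 7*6 = 42)
S(x, r) = -8*r - 8*x
z(K) = 36 + 2*K**2 (z(K) = -6 + ((K**2 + K*K) + 42) = -6 + ((K**2 + K**2) + 42) = -6 + (2*K**2 + 42) = -6 + (42 + 2*K**2) = 36 + 2*K**2)
t = -38 (t = -(36 + 2*(-1)**2) = -(36 + 2*1) = -(36 + 2) = -1*38 = -38)
(68*S(3, 4 - 3))*t = (68*(-8*(4 - 3) - 8*3))*(-38) = (68*(-8*1 - 24))*(-38) = (68*(-8 - 24))*(-38) = (68*(-32))*(-38) = -2176*(-38) = 82688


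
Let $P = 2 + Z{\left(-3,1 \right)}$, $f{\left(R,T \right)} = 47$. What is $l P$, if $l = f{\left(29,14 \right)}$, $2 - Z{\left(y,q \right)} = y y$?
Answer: $-235$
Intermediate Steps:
$Z{\left(y,q \right)} = 2 - y^{2}$ ($Z{\left(y,q \right)} = 2 - y y = 2 - y^{2}$)
$l = 47$
$P = -5$ ($P = 2 + \left(2 - \left(-3\right)^{2}\right) = 2 + \left(2 - 9\right) = 2 - 7 = -5$)
$l P = 47 \left(-5\right) = -235$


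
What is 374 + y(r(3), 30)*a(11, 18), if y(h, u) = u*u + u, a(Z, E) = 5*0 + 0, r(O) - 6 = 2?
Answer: 374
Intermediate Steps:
r(O) = 8 (r(O) = 6 + 2 = 8)
a(Z, E) = 0 (a(Z, E) = 0 + 0 = 0)
y(h, u) = u + u² (y(h, u) = u² + u = u + u²)
374 + y(r(3), 30)*a(11, 18) = 374 + (30*(1 + 30))*0 = 374 + (30*31)*0 = 374 + 930*0 = 374 + 0 = 374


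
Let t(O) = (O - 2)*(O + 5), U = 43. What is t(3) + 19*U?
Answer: 825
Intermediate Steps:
t(O) = (-2 + O)*(5 + O)
t(3) + 19*U = (-10 + 3**2 + 3*3) + 19*43 = (-10 + 9 + 9) + 817 = 8 + 817 = 825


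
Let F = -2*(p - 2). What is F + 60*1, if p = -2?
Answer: 68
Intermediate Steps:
F = 8 (F = -2*(-2 - 2) = -2*(-4) = 8)
F + 60*1 = 8 + 60*1 = 8 + 60 = 68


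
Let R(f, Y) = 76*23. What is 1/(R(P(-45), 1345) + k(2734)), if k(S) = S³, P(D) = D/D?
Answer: 1/20435984652 ≈ 4.8933e-11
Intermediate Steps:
P(D) = 1
R(f, Y) = 1748
1/(R(P(-45), 1345) + k(2734)) = 1/(1748 + 2734³) = 1/(1748 + 20435982904) = 1/20435984652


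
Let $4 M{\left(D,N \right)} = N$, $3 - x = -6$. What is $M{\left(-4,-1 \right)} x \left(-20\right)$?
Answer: $45$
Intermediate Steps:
$x = 9$ ($x = 3 - -6 = 3 + 6 = 9$)
$M{\left(D,N \right)} = \frac{N}{4}$
$M{\left(-4,-1 \right)} x \left(-20\right) = \frac{1}{4} \left(-1\right) 9 \left(-20\right) = \left(- \frac{1}{4}\right) 9 \left(-20\right) = \left(- \frac{9}{4}\right) \left(-20\right) = 45$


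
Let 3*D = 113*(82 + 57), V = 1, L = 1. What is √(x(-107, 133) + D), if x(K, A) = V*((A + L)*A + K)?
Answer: 2*√51639/3 ≈ 151.49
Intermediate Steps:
D = 15707/3 (D = (113*(82 + 57))/3 = (113*139)/3 = (⅓)*15707 = 15707/3 ≈ 5235.7)
x(K, A) = K + A*(1 + A) (x(K, A) = 1*((A + 1)*A + K) = 1*((1 + A)*A + K) = 1*(A*(1 + A) + K) = 1*(K + A*(1 + A)) = K + A*(1 + A))
√(x(-107, 133) + D) = √((133 - 107 + 133²) + 15707/3) = √((133 - 107 + 17689) + 15707/3) = √(17715 + 15707/3) = √(68852/3) = 2*√51639/3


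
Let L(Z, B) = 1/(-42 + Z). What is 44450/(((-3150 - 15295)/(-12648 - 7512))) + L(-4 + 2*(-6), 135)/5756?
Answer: 8547577113073/175937896 ≈ 48583.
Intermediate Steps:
44450/(((-3150 - 15295)/(-12648 - 7512))) + L(-4 + 2*(-6), 135)/5756 = 44450/(((-3150 - 15295)/(-12648 - 7512))) + 1/((-42 + (-4 + 2*(-6)))*5756) = 44450/((-18445/(-20160))) + (1/5756)/(-42 + (-4 - 12)) = 44450/((-18445*(-1/20160))) + (1/5756)/(-42 - 16) = 44450/(527/576) + (1/5756)/(-58) = 44450*(576/527) - 1/58*1/5756 = 25603200/527 - 1/333848 = 8547577113073/175937896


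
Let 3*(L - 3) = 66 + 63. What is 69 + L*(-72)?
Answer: -3243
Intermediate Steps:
L = 46 (L = 3 + (66 + 63)/3 = 3 + (⅓)*129 = 3 + 43 = 46)
69 + L*(-72) = 69 + 46*(-72) = 69 - 3312 = -3243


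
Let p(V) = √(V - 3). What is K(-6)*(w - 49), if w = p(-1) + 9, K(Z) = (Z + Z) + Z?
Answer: 720 - 36*I ≈ 720.0 - 36.0*I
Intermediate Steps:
p(V) = √(-3 + V)
K(Z) = 3*Z (K(Z) = 2*Z + Z = 3*Z)
w = 9 + 2*I (w = √(-3 - 1) + 9 = √(-4) + 9 = 2*I + 9 = 9 + 2*I ≈ 9.0 + 2.0*I)
K(-6)*(w - 49) = (3*(-6))*((9 + 2*I) - 49) = -18*(-40 + 2*I) = 720 - 36*I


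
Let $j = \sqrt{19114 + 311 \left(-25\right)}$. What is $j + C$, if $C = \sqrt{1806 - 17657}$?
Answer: $\sqrt{11339} + 11 i \sqrt{131} \approx 106.48 + 125.9 i$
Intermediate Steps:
$C = 11 i \sqrt{131}$ ($C = \sqrt{-15851} = 11 i \sqrt{131} \approx 125.9 i$)
$j = \sqrt{11339}$ ($j = \sqrt{19114 - 7775} = \sqrt{11339} \approx 106.48$)
$j + C = \sqrt{11339} + 11 i \sqrt{131}$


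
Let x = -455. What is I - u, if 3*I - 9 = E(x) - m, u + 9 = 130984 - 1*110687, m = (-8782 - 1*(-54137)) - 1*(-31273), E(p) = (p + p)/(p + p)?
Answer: -137482/3 ≈ -45827.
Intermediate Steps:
E(p) = 1 (E(p) = (2*p)/((2*p)) = (2*p)*(1/(2*p)) = 1)
m = 76628 (m = (-8782 + 54137) + 31273 = 45355 + 31273 = 76628)
u = 20288 (u = -9 + (130984 - 1*110687) = -9 + (130984 - 110687) = -9 + 20297 = 20288)
I = -76618/3 (I = 3 + (1 - 1*76628)/3 = 3 + (1 - 76628)/3 = 3 + (⅓)*(-76627) = 3 - 76627/3 = -76618/3 ≈ -25539.)
I - u = -76618/3 - 1*20288 = -76618/3 - 20288 = -137482/3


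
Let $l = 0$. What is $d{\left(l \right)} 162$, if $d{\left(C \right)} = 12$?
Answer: $1944$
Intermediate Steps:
$d{\left(l \right)} 162 = 12 \cdot 162 = 1944$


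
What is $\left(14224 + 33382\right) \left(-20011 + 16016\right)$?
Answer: $-190185970$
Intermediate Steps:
$\left(14224 + 33382\right) \left(-20011 + 16016\right) = 47606 \left(-3995\right) = -190185970$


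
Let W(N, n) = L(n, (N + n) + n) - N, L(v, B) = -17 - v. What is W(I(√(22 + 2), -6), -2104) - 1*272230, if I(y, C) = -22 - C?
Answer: -270127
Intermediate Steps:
W(N, n) = -17 - N - n (W(N, n) = (-17 - n) - N = -17 - N - n)
W(I(√(22 + 2), -6), -2104) - 1*272230 = (-17 - (-22 - 1*(-6)) - 1*(-2104)) - 1*272230 = (-17 - (-22 + 6) + 2104) - 272230 = (-17 - 1*(-16) + 2104) - 272230 = (-17 + 16 + 2104) - 272230 = 2103 - 272230 = -270127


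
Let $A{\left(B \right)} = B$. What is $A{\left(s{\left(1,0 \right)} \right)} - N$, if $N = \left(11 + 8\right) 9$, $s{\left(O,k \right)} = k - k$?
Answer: $-171$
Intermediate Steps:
$s{\left(O,k \right)} = 0$
$N = 171$ ($N = 19 \cdot 9 = 171$)
$A{\left(s{\left(1,0 \right)} \right)} - N = 0 - 171 = -171$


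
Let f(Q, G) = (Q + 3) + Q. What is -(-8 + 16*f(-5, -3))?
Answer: 120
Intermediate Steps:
f(Q, G) = 3 + 2*Q (f(Q, G) = (3 + Q) + Q = 3 + 2*Q)
-(-8 + 16*f(-5, -3)) = -(-8 + 16*(3 + 2*(-5))) = -(-8 + 16*(3 - 10)) = -(-8 + 16*(-7)) = -(-8 - 112) = -1*(-120) = 120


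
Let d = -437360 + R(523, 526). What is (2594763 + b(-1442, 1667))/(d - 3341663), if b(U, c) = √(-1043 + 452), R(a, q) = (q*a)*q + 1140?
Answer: 288307/15658185 + I*√591/140923665 ≈ 0.018413 + 1.7251e-7*I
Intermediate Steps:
R(a, q) = 1140 + a*q² (R(a, q) = (a*q)*q + 1140 = a*q² + 1140 = 1140 + a*q²)
b(U, c) = I*√591 (b(U, c) = √(-591) = I*√591)
d = 144265328 (d = -437360 + (1140 + 523*526²) = -437360 + (1140 + 523*276676) = -437360 + (1140 + 144701548) = -437360 + 144702688 = 144265328)
(2594763 + b(-1442, 1667))/(d - 3341663) = (2594763 + I*√591)/(144265328 - 3341663) = (2594763 + I*√591)/140923665 = (2594763 + I*√591)*(1/140923665) = 288307/15658185 + I*√591/140923665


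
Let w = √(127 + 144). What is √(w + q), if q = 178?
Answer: √(178 + √271) ≈ 13.945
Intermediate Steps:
w = √271 ≈ 16.462
√(w + q) = √(√271 + 178) = √(178 + √271)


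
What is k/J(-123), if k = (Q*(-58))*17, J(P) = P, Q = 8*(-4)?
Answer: -31552/123 ≈ -256.52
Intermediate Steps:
Q = -32
k = 31552 (k = -32*(-58)*17 = 1856*17 = 31552)
k/J(-123) = 31552/(-123) = 31552*(-1/123) = -31552/123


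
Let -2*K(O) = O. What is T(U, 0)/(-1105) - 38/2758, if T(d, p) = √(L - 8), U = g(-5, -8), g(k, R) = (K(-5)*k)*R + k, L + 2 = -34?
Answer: -19/1379 - 2*I*√11/1105 ≈ -0.013778 - 0.0060029*I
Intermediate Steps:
L = -36 (L = -2 - 34 = -36)
K(O) = -O/2
g(k, R) = k + 5*R*k/2 (g(k, R) = ((-½*(-5))*k)*R + k = (5*k/2)*R + k = 5*R*k/2 + k = k + 5*R*k/2)
U = 95 (U = (½)*(-5)*(2 + 5*(-8)) = (½)*(-5)*(2 - 40) = (½)*(-5)*(-38) = 95)
T(d, p) = 2*I*√11 (T(d, p) = √(-36 - 8) = √(-44) = 2*I*√11)
T(U, 0)/(-1105) - 38/2758 = (2*I*√11)/(-1105) - 38/2758 = (2*I*√11)*(-1/1105) - 38*1/2758 = -2*I*√11/1105 - 19/1379 = -19/1379 - 2*I*√11/1105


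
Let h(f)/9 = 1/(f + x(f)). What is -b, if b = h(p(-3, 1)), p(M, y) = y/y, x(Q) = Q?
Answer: -9/2 ≈ -4.5000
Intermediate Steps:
p(M, y) = 1
h(f) = 9/(2*f) (h(f) = 9/(f + f) = 9/((2*f)) = 9*(1/(2*f)) = 9/(2*f))
b = 9/2 (b = (9/2)/1 = (9/2)*1 = 9/2 ≈ 4.5000)
-b = -1*9/2 = -9/2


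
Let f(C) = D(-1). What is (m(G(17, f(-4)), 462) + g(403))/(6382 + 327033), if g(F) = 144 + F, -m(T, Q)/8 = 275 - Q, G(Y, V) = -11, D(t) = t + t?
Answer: 2043/333415 ≈ 0.0061275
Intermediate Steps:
D(t) = 2*t
f(C) = -2 (f(C) = 2*(-1) = -2)
m(T, Q) = -2200 + 8*Q (m(T, Q) = -8*(275 - Q) = -2200 + 8*Q)
(m(G(17, f(-4)), 462) + g(403))/(6382 + 327033) = ((-2200 + 8*462) + (144 + 403))/(6382 + 327033) = ((-2200 + 3696) + 547)/333415 = (1496 + 547)*(1/333415) = 2043*(1/333415) = 2043/333415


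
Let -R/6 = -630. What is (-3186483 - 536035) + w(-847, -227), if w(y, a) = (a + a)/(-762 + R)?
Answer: -5617279889/1509 ≈ -3.7225e+6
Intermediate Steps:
R = 3780 (R = -6*(-630) = 3780)
w(y, a) = a/1509 (w(y, a) = (a + a)/(-762 + 3780) = (2*a)/3018 = (2*a)*(1/3018) = a/1509)
(-3186483 - 536035) + w(-847, -227) = (-3186483 - 536035) + (1/1509)*(-227) = -3722518 - 227/1509 = -5617279889/1509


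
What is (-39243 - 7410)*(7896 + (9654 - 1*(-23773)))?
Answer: -1927841919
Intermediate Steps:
(-39243 - 7410)*(7896 + (9654 - 1*(-23773))) = -46653*(7896 + (9654 + 23773)) = -46653*(7896 + 33427) = -46653*41323 = -1927841919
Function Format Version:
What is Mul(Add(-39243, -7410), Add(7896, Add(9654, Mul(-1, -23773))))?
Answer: -1927841919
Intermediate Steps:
Mul(Add(-39243, -7410), Add(7896, Add(9654, Mul(-1, -23773)))) = Mul(-46653, Add(7896, Add(9654, 23773))) = Mul(-46653, Add(7896, 33427)) = Mul(-46653, 41323) = -1927841919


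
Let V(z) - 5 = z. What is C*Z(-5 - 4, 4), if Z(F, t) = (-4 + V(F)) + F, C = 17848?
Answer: -303416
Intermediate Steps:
V(z) = 5 + z
Z(F, t) = 1 + 2*F (Z(F, t) = (-4 + (5 + F)) + F = (1 + F) + F = 1 + 2*F)
C*Z(-5 - 4, 4) = 17848*(1 + 2*(-5 - 4)) = 17848*(1 + 2*(-9)) = 17848*(1 - 18) = 17848*(-17) = -303416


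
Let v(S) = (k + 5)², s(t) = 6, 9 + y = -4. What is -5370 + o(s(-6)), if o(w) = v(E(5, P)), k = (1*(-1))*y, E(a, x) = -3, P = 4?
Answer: -5046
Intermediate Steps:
y = -13 (y = -9 - 4 = -13)
k = 13 (k = (1*(-1))*(-13) = -1*(-13) = 13)
v(S) = 324 (v(S) = (13 + 5)² = 18² = 324)
o(w) = 324
-5370 + o(s(-6)) = -5370 + 324 = -5046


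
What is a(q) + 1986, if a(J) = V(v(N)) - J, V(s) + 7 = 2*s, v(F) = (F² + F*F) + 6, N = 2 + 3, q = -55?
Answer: 2146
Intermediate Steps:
N = 5
v(F) = 6 + 2*F² (v(F) = (F² + F²) + 6 = 2*F² + 6 = 6 + 2*F²)
V(s) = -7 + 2*s
a(J) = 105 - J (a(J) = (-7 + 2*(6 + 2*5²)) - J = (-7 + 2*(6 + 2*25)) - J = (-7 + 2*(6 + 50)) - J = (-7 + 2*56) - J = (-7 + 112) - J = 105 - J)
a(q) + 1986 = (105 - 1*(-55)) + 1986 = (105 + 55) + 1986 = 160 + 1986 = 2146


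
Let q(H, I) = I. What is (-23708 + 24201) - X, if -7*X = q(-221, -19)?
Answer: 3432/7 ≈ 490.29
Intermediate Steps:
X = 19/7 (X = -⅐*(-19) = 19/7 ≈ 2.7143)
(-23708 + 24201) - X = (-23708 + 24201) - 1*19/7 = 493 - 19/7 = 3432/7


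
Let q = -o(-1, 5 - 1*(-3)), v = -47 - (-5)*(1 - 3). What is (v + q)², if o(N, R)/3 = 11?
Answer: 8100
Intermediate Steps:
o(N, R) = 33 (o(N, R) = 3*11 = 33)
v = -57 (v = -47 - (-5)*(-2) = -47 - 1*10 = -47 - 10 = -57)
q = -33 (q = -1*33 = -33)
(v + q)² = (-57 - 33)² = (-90)² = 8100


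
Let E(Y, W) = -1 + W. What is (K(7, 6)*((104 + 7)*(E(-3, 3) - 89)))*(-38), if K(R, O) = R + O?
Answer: 4770558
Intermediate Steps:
K(R, O) = O + R
(K(7, 6)*((104 + 7)*(E(-3, 3) - 89)))*(-38) = ((6 + 7)*((104 + 7)*((-1 + 3) - 89)))*(-38) = (13*(111*(2 - 89)))*(-38) = (13*(111*(-87)))*(-38) = (13*(-9657))*(-38) = -125541*(-38) = 4770558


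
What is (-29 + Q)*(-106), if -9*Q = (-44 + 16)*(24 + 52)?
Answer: -197902/9 ≈ -21989.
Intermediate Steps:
Q = 2128/9 (Q = -(-44 + 16)*(24 + 52)/9 = -(-28)*76/9 = -⅑*(-2128) = 2128/9 ≈ 236.44)
(-29 + Q)*(-106) = (-29 + 2128/9)*(-106) = (1867/9)*(-106) = -197902/9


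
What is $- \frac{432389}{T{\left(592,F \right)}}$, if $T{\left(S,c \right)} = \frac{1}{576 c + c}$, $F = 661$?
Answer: $-164911867433$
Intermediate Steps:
$T{\left(S,c \right)} = \frac{1}{577 c}$
$- \frac{432389}{T{\left(592,F \right)}} = - \frac{432389}{\frac{1}{577} \cdot \frac{1}{661}} = - 432389 \frac{1}{\frac{1}{381397}} = \left(-432389\right) 381397 = -164911867433$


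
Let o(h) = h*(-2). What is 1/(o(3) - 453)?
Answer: -1/459 ≈ -0.0021787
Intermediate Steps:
o(h) = -2*h
1/(o(3) - 453) = 1/(-2*3 - 453) = 1/(-6 - 453) = 1/(-459) = -1/459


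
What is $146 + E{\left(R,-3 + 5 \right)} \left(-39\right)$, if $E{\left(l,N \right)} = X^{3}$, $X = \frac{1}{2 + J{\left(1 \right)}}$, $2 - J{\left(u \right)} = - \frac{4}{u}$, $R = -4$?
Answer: $\frac{74713}{512} \approx 145.92$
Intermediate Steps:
$J{\left(u \right)} = 2 + \frac{4}{u}$ ($J{\left(u \right)} = 2 - - \frac{4}{u} = 2 + \frac{4}{u}$)
$X = \frac{1}{8}$ ($X = \frac{1}{2 + \left(2 + \frac{4}{1}\right)} = \frac{1}{2 + \left(2 + 4 \cdot 1\right)} = \frac{1}{2 + \left(2 + 4\right)} = \frac{1}{2 + 6} = \frac{1}{8} \approx 0.125$)
$E{\left(l,N \right)} = \frac{1}{512}$ ($E{\left(l,N \right)} = \left(\frac{1}{8}\right)^{3} = \frac{1}{512}$)
$146 + E{\left(R,-3 + 5 \right)} \left(-39\right) = 146 + \frac{1}{512} \left(-39\right) = 146 - \frac{39}{512} = \frac{74713}{512}$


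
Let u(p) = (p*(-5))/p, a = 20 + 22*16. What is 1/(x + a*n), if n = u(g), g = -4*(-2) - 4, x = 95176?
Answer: 1/93316 ≈ 1.0716e-5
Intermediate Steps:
g = 4 (g = 8 - 4 = 4)
a = 372 (a = 20 + 352 = 372)
u(p) = -5 (u(p) = (-5*p)/p = -5)
n = -5
1/(x + a*n) = 1/(95176 + 372*(-5)) = 1/(95176 - 1860) = 1/93316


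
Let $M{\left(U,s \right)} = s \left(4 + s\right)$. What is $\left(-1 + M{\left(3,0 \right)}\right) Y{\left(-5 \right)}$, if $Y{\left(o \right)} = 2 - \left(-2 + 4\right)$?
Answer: $0$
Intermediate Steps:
$Y{\left(o \right)} = 0$ ($Y{\left(o \right)} = 2 - 2 = 0$)
$\left(-1 + M{\left(3,0 \right)}\right) Y{\left(-5 \right)} = \left(-1 + 0 \left(4 + 0\right)\right) 0 = \left(-1 + 0 \cdot 4\right) 0 = \left(-1 + 0\right) 0 = \left(-1\right) 0 = 0$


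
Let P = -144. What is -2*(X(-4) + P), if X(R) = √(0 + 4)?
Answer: 284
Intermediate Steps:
X(R) = 2 (X(R) = √4 = 2)
-2*(X(-4) + P) = -2*(2 - 144) = -2*(-142) = 284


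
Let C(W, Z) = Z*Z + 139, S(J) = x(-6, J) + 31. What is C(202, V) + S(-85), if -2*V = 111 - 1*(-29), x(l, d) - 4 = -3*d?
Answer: 5329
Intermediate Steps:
x(l, d) = 4 - 3*d
V = -70 (V = -(111 - 1*(-29))/2 = -(111 + 29)/2 = -½*140 = -70)
S(J) = 35 - 3*J (S(J) = (4 - 3*J) + 31 = 35 - 3*J)
C(W, Z) = 139 + Z² (C(W, Z) = Z² + 139 = 139 + Z²)
C(202, V) + S(-85) = (139 + (-70)²) + (35 - 3*(-85)) = (139 + 4900) + (35 + 255) = 5039 + 290 = 5329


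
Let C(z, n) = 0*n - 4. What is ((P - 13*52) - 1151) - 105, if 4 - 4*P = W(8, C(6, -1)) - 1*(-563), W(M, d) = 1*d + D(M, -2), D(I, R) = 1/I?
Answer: -66265/32 ≈ -2070.8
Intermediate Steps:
C(z, n) = -4 (C(z, n) = 0 - 4 = -4)
W(M, d) = d + 1/M (W(M, d) = 1*d + 1/M = d + 1/M)
P = -4441/32 (P = 1 - ((-4 + 1/8) - 1*(-563))/4 = 1 - ((-4 + 1/8) + 563)/4 = 1 - (-31/8 + 563)/4 = 1 - 1/4*4473/8 = 1 - 4473/32 = -4441/32 ≈ -138.78)
((P - 13*52) - 1151) - 105 = ((-4441/32 - 13*52) - 1151) - 105 = ((-4441/32 - 676) - 1151) - 105 = (-26073/32 - 1151) - 105 = -62905/32 - 105 = -66265/32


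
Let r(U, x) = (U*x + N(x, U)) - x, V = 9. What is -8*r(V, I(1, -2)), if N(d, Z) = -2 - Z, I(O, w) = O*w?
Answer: 216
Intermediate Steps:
r(U, x) = -2 - U - x + U*x (r(U, x) = (U*x + (-2 - U)) - x = (-2 - U + U*x) - x = -2 - U - x + U*x)
-8*r(V, I(1, -2)) = -8*(-2 - 1*9 - (-2) + 9*(1*(-2))) = -8*(-2 - 9 - 1*(-2) + 9*(-2)) = -8*(-2 - 9 + 2 - 18) = -8*(-27) = 216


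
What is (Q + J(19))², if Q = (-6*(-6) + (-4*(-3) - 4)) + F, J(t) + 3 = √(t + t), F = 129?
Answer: (170 + √38)² ≈ 31034.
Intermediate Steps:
J(t) = -3 + √2*√t (J(t) = -3 + √(t + t) = -3 + √(2*t) = -3 + √2*√t)
Q = 173 (Q = (-6*(-6) + (-4*(-3) - 4)) + 129 = (36 + (12 - 4)) + 129 = (36 + 8) + 129 = 44 + 129 = 173)
(Q + J(19))² = (173 + (-3 + √2*√19))² = (173 + (-3 + √38))² = (170 + √38)²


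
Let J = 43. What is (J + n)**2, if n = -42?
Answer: 1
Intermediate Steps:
(J + n)**2 = (43 - 42)**2 = 1**2 = 1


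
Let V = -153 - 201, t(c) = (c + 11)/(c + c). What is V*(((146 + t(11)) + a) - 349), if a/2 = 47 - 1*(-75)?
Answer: -14868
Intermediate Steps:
t(c) = (11 + c)/(2*c) (t(c) = (11 + c)/((2*c)) = (11 + c)*(1/(2*c)) = (11 + c)/(2*c))
a = 244 (a = 2*(47 - 1*(-75)) = 2*(47 + 75) = 2*122 = 244)
V = -354
V*(((146 + t(11)) + a) - 349) = -354*(((146 + (½)*(11 + 11)/11) + 244) - 349) = -354*(((146 + (½)*(1/11)*22) + 244) - 349) = -354*(((146 + 1) + 244) - 349) = -354*((147 + 244) - 349) = -354*(391 - 349) = -354*42 = -14868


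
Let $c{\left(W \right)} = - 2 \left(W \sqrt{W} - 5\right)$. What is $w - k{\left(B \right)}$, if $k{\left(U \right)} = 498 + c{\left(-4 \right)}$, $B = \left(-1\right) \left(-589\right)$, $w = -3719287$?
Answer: $-3719795 - 16 i \approx -3.7198 \cdot 10^{6} - 16.0 i$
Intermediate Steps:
$B = 589$
$c{\left(W \right)} = 10 - 2 W^{\frac{3}{2}}$ ($c{\left(W \right)} = - 2 \left(W^{\frac{3}{2}} - 5\right) = - 2 \left(-5 + W^{\frac{3}{2}}\right) = 10 - 2 W^{\frac{3}{2}}$)
$k{\left(U \right)} = 508 + 16 i$ ($k{\left(U \right)} = 498 + \left(10 - 2 \left(-4\right)^{\frac{3}{2}}\right) = 498 + \left(10 - 2 \left(- 8 i\right)\right) = 498 + \left(10 + 16 i\right) = 508 + 16 i$)
$w - k{\left(B \right)} = -3719287 - \left(508 + 16 i\right) = -3719795 - 16 i$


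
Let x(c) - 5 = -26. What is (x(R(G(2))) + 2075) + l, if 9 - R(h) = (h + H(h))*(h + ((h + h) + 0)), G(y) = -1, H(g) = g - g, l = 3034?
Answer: 5088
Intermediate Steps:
H(g) = 0
R(h) = 9 - 3*h² (R(h) = 9 - (h + 0)*(h + ((h + h) + 0)) = 9 - h*(h + (2*h + 0)) = 9 - h*(h + 2*h) = 9 - h*3*h = 9 - 3*h²)
x(c) = -21 (x(c) = 5 - 26 = -21)
(x(R(G(2))) + 2075) + l = (-21 + 2075) + 3034 = 2054 + 3034 = 5088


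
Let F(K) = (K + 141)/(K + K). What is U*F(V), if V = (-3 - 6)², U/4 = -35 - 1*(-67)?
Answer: 4736/27 ≈ 175.41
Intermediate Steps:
U = 128 (U = 4*(-35 - 1*(-67)) = 4*(-35 + 67) = 4*32 = 128)
V = 81 (V = (-9)² = 81)
F(K) = (141 + K)/(2*K) (F(K) = (141 + K)/((2*K)) = (141 + K)*(1/(2*K)) = (141 + K)/(2*K))
U*F(V) = 128*((½)*(141 + 81)/81) = 128*((½)*(1/81)*222) = 128*(37/27) = 4736/27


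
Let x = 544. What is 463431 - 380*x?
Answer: 256711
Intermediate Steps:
463431 - 380*x = 463431 - 380*544 = 463431 - 206720 = 256711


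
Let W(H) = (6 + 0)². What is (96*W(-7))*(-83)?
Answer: -286848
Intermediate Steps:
W(H) = 36 (W(H) = 6² = 36)
(96*W(-7))*(-83) = (96*36)*(-83) = 3456*(-83) = -286848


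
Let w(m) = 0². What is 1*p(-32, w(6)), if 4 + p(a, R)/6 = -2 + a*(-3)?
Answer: 540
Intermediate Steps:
w(m) = 0
p(a, R) = -36 - 18*a (p(a, R) = -24 + 6*(-2 + a*(-3)) = -24 + 6*(-2 - 3*a) = -24 + (-12 - 18*a) = -36 - 18*a)
1*p(-32, w(6)) = 1*(-36 - 18*(-32)) = 1*(-36 + 576) = 1*540 = 540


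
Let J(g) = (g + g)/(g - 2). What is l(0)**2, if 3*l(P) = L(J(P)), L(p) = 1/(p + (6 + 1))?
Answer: 1/441 ≈ 0.0022676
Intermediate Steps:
J(g) = 2*g/(-2 + g) (J(g) = (2*g)/(-2 + g) = 2*g/(-2 + g))
L(p) = 1/(7 + p) (L(p) = 1/(p + 7) = 1/(7 + p))
l(P) = 1/(3*(7 + 2*P/(-2 + P)))
l(0)**2 = ((-2 + 0)/(3*(-14 + 9*0)))**2 = ((1/3)*(-2)/(-14 + 0))**2 = ((1/3)*(-2)/(-14))**2 = ((1/3)*(-1/14)*(-2))**2 = (1/21)**2 = 1/441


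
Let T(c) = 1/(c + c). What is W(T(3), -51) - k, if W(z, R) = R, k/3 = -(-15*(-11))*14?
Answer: 6879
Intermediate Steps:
T(c) = 1/(2*c)
k = -6930 (k = 3*(-(-15*(-11))*14) = 3*(-165*14) = 3*(-1*2310) = 3*(-2310) = -6930)
W(T(3), -51) - k = -51 - 1*(-6930) = -51 + 6930 = 6879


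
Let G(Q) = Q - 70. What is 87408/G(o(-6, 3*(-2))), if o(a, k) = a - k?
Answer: -43704/35 ≈ -1248.7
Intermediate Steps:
G(Q) = -70 + Q
87408/G(o(-6, 3*(-2))) = 87408/(-70 + (-6 - 3*(-2))) = 87408/(-70 + (-6 - 1*(-6))) = 87408/(-70 + (-6 + 6)) = 87408/(-70 + 0) = 87408/(-70) = 87408*(-1/70) = -43704/35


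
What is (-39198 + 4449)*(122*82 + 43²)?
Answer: -411879897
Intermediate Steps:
(-39198 + 4449)*(122*82 + 43²) = -34749*(10004 + 1849) = -34749*11853 = -411879897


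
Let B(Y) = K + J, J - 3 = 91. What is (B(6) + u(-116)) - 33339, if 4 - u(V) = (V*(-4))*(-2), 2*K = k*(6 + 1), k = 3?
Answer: -64605/2 ≈ -32303.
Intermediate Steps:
J = 94 (J = 3 + 91 = 94)
K = 21/2 (K = (3*(6 + 1))/2 = (3*7)/2 = (½)*21 = 21/2 ≈ 10.500)
B(Y) = 209/2 (B(Y) = 21/2 + 94 = 209/2)
u(V) = 4 - 8*V (u(V) = 4 - V*(-4)*(-2) = 4 - (-4*V)*(-2) = 4 - 8*V)
(B(6) + u(-116)) - 33339 = (209/2 + (4 - 8*(-116))) - 33339 = (209/2 + (4 + 928)) - 33339 = (209/2 + 932) - 33339 = 2073/2 - 33339 = -64605/2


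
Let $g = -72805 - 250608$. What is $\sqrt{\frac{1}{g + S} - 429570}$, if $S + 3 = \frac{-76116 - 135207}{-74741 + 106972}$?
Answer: $\frac{i \sqrt{46679061468972245651955559}}{10424232419} \approx 655.42 i$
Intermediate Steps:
$S = - \frac{308016}{32231}$ ($S = -3 + \frac{-76116 - 135207}{-74741 + 106972} = -3 - \frac{211323}{32231} = - \frac{308016}{32231} \approx -9.5565$)
$g = -323413$
$\sqrt{\frac{1}{g + S} - 429570} = \sqrt{\frac{1}{-323413 - \frac{308016}{32231}} - 429570} = \sqrt{\frac{1}{- \frac{10424232419}{32231}} - 429570} = \sqrt{- \frac{32231}{10424232419} - 429570} = \sqrt{- \frac{4477937520262061}{10424232419}} = \frac{i \sqrt{46679061468972245651955559}}{10424232419}$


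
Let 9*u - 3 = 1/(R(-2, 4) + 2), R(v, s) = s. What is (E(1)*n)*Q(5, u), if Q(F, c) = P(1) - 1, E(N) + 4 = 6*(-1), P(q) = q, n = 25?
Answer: 0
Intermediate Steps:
u = 19/54 (u = ⅓ + 1/(9*(4 + 2)) = ⅓ + (⅑)/6 = ⅓ + (⅑)*(⅙) = ⅓ + 1/54 = 19/54 ≈ 0.35185)
E(N) = -10 (E(N) = -4 + 6*(-1) = -4 - 6 = -10)
Q(F, c) = 0 (Q(F, c) = 1 - 1 = 0)
(E(1)*n)*Q(5, u) = -10*25*0 = -250*0 = 0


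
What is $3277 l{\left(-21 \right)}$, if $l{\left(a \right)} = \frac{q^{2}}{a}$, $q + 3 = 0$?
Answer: $- \frac{9831}{7} \approx -1404.4$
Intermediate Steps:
$q = -3$ ($q = -3 + 0 = -3$)
$l{\left(a \right)} = \frac{9}{a}$ ($l{\left(a \right)} = \frac{\left(-3\right)^{2}}{a} = \frac{9}{a}$)
$3277 l{\left(-21 \right)} = 3277 \frac{9}{-21} = 3277 \cdot 9 \left(- \frac{1}{21}\right) = 3277 \left(- \frac{3}{7}\right) = - \frac{9831}{7}$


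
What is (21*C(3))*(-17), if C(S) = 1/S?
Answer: -119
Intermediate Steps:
(21*C(3))*(-17) = (21/3)*(-17) = (21*(1/3))*(-17) = 7*(-17) = -119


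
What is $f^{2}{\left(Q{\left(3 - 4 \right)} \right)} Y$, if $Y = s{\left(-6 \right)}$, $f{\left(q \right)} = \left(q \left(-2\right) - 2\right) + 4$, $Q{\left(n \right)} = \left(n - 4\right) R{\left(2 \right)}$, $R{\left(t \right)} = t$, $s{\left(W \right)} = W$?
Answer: $-2904$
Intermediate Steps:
$Q{\left(n \right)} = -8 + 2 n$ ($Q{\left(n \right)} = \left(n - 4\right) 2 = \left(-4 + n\right) 2 = -8 + 2 n$)
$f{\left(q \right)} = 2 - 2 q$ ($f{\left(q \right)} = \left(- 2 q - 2\right) + 4 = \left(-2 - 2 q\right) + 4 = 2 - 2 q$)
$Y = -6$
$f^{2}{\left(Q{\left(3 - 4 \right)} \right)} Y = \left(2 - 2 \left(-8 + 2 \left(3 - 4\right)\right)\right)^{2} \left(-6\right) = \left(2 - 2 \left(-8 + 2 \left(-1\right)\right)\right)^{2} \left(-6\right) = \left(2 - 2 \left(-8 - 2\right)\right)^{2} \left(-6\right) = \left(2 - -20\right)^{2} \left(-6\right) = \left(2 + 20\right)^{2} \left(-6\right) = 22^{2} \left(-6\right) = 484 \left(-6\right) = -2904$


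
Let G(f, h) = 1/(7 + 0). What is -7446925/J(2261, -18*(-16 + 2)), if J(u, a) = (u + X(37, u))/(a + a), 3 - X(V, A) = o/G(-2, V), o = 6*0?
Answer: -469156275/283 ≈ -1.6578e+6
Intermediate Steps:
G(f, h) = ⅐ (G(f, h) = 1/7 = ⅐)
o = 0
X(V, A) = 3 (X(V, A) = 3 - 0/⅐ = 3 - 0*7 = 3 - 1*0 = 3 + 0 = 3)
J(u, a) = (3 + u)/(2*a) (J(u, a) = (u + 3)/(a + a) = (3 + u)/((2*a)) = (3 + u)*(1/(2*a)) = (3 + u)/(2*a))
-7446925/J(2261, -18*(-16 + 2)) = -7446925*(-36*(-16 + 2)/(3 + 2261)) = -7446925/((½)*2264/(-18*(-14))) = -7446925/((½)*2264/252) = -7446925/((½)*(1/252)*2264) = -7446925/283/63 = -7446925*63/283 = -469156275/283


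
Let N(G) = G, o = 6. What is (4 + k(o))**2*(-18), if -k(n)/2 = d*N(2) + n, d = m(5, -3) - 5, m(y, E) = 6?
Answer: -2592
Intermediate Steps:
d = 1 (d = 6 - 5 = 1)
k(n) = -4 - 2*n (k(n) = -2*(1*2 + n) = -2*(2 + n) = -4 - 2*n)
(4 + k(o))**2*(-18) = (4 + (-4 - 2*6))**2*(-18) = (4 + (-4 - 12))**2*(-18) = (4 - 16)**2*(-18) = (-12)**2*(-18) = 144*(-18) = -2592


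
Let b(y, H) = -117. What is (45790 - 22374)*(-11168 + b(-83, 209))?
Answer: -264249560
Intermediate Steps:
(45790 - 22374)*(-11168 + b(-83, 209)) = (45790 - 22374)*(-11168 - 117) = 23416*(-11285) = -264249560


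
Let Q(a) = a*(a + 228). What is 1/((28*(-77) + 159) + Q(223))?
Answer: 1/98576 ≈ 1.0144e-5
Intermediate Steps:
Q(a) = a*(228 + a)
1/((28*(-77) + 159) + Q(223)) = 1/((28*(-77) + 159) + 223*(228 + 223)) = 1/((-2156 + 159) + 223*451) = 1/(-1997 + 100573) = 1/98576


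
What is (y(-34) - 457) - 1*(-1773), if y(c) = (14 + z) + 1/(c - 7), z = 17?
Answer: 55226/41 ≈ 1347.0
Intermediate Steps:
y(c) = 31 + 1/(-7 + c) (y(c) = (14 + 17) + 1/(c - 7) = 31 + 1/(-7 + c))
(y(-34) - 457) - 1*(-1773) = ((-216 + 31*(-34))/(-7 - 34) - 457) - 1*(-1773) = ((-216 - 1054)/(-41) - 457) + 1773 = (-1/41*(-1270) - 457) + 1773 = (1270/41 - 457) + 1773 = -17467/41 + 1773 = 55226/41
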